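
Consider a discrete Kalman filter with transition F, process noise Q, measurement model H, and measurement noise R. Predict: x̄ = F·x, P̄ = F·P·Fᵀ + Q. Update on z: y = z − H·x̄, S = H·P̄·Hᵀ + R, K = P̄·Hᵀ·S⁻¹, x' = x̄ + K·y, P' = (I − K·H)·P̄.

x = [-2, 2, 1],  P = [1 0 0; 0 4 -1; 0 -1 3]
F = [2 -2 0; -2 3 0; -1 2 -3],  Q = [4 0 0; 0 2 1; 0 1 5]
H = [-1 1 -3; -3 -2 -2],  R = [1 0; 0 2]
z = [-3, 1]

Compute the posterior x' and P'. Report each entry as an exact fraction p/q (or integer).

x̄ = F·x = [-8, 10, 3]
P̄ = F·P·Fᵀ + Q = [24 -28 -24; -28 42 36; -24 36 61]
y = z − H·x̄ = [-12, 3]
S = H·P̄·Hᵀ + R = [312 262; 262 294]
K = P̄·Hᵀ·S⁻¹ = [-626/5771 1186/5771; 1923/5771 -3127/5771; -2099/11542 -2919/11542]
x' = x̄ + K·y = [-35098/5771, 25253/5771, 51057/11542]
P' = (I − K·H)·P̄ = [113072/5771 -99984/5771 -70810/5771; -99984/5771 90312/5771 62791/5771; -70810/5771 62791/5771 89767/11542]

x' = [-35098/5771, 25253/5771, 51057/11542]
P' = [113072/5771 -99984/5771 -70810/5771; -99984/5771 90312/5771 62791/5771; -70810/5771 62791/5771 89767/11542]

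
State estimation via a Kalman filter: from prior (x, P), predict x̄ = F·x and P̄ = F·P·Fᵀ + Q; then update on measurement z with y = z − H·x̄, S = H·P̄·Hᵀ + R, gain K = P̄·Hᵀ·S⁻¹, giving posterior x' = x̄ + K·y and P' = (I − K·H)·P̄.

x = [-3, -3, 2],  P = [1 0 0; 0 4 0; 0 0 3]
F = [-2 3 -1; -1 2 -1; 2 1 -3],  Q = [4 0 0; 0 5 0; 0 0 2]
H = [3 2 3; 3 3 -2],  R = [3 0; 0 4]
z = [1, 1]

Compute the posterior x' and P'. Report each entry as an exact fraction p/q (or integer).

x' = [203302/378145, -75193/378145, -59968/378145]
P' = [833441/378145 -902019/378145 -203309/378145; -902019/378145 1078941/378145 207891/378145; -203309/378145 207891/378145 144731/378145]

x̄ = F·x = [-5, -5, -15]
P̄ = F·P·Fᵀ + Q = [47 29 17; 29 25 15; 17 15 37]
y = z − H·x̄ = [71, 1]
S = H·P̄·Hᵀ + R = [1693 912; 912 938]
K = P̄·Hᵀ·S⁻¹ = [28786/378145 50221/378145; 25166/378145 28746/378145; 80016/378145 -68929/378145]
x' = x̄ + K·y = [203302/378145, -75193/378145, -59968/378145]
P' = (I − K·H)·P̄ = [833441/378145 -902019/378145 -203309/378145; -902019/378145 1078941/378145 207891/378145; -203309/378145 207891/378145 144731/378145]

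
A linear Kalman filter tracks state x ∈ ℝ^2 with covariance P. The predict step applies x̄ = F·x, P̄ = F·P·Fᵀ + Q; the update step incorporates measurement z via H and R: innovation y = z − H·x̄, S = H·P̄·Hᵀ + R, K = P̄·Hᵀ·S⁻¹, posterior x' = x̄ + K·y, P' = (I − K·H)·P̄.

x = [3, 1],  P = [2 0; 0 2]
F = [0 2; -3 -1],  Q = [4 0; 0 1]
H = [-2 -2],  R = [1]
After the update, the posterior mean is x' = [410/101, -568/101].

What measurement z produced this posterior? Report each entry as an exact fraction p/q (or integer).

x̄ = F·x = [2, -10]
P̄ = F·P·Fᵀ + Q = [12 -4; -4 21]
S = H·P̄·Hᵀ + R = [101]
K = P̄·Hᵀ·S⁻¹ = [-16/101; -34/101]
x' − x̄ = [208/101, 442/101] = K·y
y = (KᵀK)⁻¹·Kᵀ·(x' − x̄) = [-13]
z = y + H·x̄ = [-13] + [16] = [3]

z = [3]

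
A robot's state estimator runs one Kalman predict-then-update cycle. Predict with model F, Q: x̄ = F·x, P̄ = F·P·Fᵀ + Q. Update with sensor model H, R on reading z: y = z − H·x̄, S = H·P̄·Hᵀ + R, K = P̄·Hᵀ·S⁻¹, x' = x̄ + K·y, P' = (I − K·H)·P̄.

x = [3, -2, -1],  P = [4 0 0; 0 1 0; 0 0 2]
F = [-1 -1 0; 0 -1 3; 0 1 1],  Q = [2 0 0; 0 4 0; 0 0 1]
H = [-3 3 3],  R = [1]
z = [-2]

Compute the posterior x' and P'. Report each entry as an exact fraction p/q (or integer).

x̄ = F·x = [-1, -1, -3]
P̄ = F·P·Fᵀ + Q = [7 1 -1; 1 23 5; -1 5 4]
y = z − H·x̄ = [7]
S = H·P̄·Hᵀ + R = [397]
K = P̄·Hᵀ·S⁻¹ = [-21/397; 81/397; 30/397]
x' = x̄ + K·y = [-544/397, 170/397, -981/397]
P' = (I − K·H)·P̄ = [2338/397 2098/397 233/397; 2098/397 2570/397 -445/397; 233/397 -445/397 688/397]

x' = [-544/397, 170/397, -981/397]
P' = [2338/397 2098/397 233/397; 2098/397 2570/397 -445/397; 233/397 -445/397 688/397]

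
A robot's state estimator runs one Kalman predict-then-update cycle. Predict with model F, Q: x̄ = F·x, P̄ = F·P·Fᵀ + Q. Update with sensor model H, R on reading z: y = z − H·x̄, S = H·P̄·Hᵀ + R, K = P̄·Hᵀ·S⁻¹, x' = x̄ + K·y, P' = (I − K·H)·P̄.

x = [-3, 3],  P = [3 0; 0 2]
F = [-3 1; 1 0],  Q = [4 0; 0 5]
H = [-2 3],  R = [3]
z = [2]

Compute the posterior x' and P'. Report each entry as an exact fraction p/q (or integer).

x̄ = F·x = [12, -3]
P̄ = F·P·Fᵀ + Q = [33 -9; -9 8]
y = z − H·x̄ = [35]
S = H·P̄·Hᵀ + R = [315]
K = P̄·Hᵀ·S⁻¹ = [-31/105; 2/15]
x' = x̄ + K·y = [5/3, 5/3]
P' = (I − K·H)·P̄ = [194/35 17/5; 17/5 12/5]

x' = [5/3, 5/3]
P' = [194/35 17/5; 17/5 12/5]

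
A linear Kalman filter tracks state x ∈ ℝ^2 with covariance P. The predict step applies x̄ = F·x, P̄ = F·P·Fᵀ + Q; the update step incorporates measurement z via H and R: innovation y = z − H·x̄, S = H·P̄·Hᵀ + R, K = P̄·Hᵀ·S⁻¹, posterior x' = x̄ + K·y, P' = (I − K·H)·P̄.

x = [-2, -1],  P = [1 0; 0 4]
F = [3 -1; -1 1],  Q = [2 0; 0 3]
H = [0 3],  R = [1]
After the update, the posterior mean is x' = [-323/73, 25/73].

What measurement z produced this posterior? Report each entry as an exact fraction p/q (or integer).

z = [1]

x̄ = F·x = [-5, 1]
P̄ = F·P·Fᵀ + Q = [15 -7; -7 8]
S = H·P̄·Hᵀ + R = [73]
K = P̄·Hᵀ·S⁻¹ = [-21/73; 24/73]
x' − x̄ = [42/73, -48/73] = K·y
y = (KᵀK)⁻¹·Kᵀ·(x' − x̄) = [-2]
z = y + H·x̄ = [-2] + [3] = [1]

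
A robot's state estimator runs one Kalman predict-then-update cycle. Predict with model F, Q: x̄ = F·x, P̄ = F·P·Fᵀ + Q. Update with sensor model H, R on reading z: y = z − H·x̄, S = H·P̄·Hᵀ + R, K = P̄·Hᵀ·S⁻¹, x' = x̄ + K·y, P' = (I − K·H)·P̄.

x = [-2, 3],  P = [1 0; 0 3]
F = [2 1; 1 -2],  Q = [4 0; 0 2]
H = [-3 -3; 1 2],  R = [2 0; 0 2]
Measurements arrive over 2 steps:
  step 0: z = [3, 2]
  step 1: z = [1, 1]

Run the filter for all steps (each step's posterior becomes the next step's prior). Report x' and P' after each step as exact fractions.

step 0: x' = [-1560/593, 3091/1779], P' = [1306/593 -1098/593; -1098/593 3040/1779]
step 1: x' = [-352349/380040, 31043/47505], P' = [517291/380040 -53317/47505; -53317/47505 51182/47505]

step 0: x̄ = F·x = [-1, -8]
step 0: P̄ = F·P·Fᵀ + Q = [11 -4; -4 15]
step 0: y = z − H·x̄ = [-24, 19]
step 0: S = H·P̄·Hᵀ + R = [164 -87; -87 57]
step 0: K = P̄·Hᵀ·S⁻¹ = [-312/593 -445/593; 127/593 1393/1779]
step 0: x' = x̄ + K·y = [-1560/593, 3091/1779]
step 0: P' = (I − K·H)·P̄ = [1306/593 -1098/593; -1098/593 3040/1779]
step 1: x̄ = F·x = [-6269/1779, -10862/1779]
step 1: P̄ = F·P·Fᵀ + Q = [12652/1779 11638/1779; 11638/1779 32812/1779]
step 1: y = z − H·x̄ = [-16538/593, 9924/593]
step 1: S = H·P̄·Hᵀ + R = [207406/593 -113190/593; -113190/593 64670/593]
step 1: K = P̄·Hᵀ·S⁻¹ = [-18151/50672 -111927/253360; 427/6334 16349/31670]
step 1: x' = x̄ + K·y = [-352349/380040, 31043/47505]
step 1: P' = (I − K·H)·P̄ = [517291/380040 -53317/47505; -53317/47505 51182/47505]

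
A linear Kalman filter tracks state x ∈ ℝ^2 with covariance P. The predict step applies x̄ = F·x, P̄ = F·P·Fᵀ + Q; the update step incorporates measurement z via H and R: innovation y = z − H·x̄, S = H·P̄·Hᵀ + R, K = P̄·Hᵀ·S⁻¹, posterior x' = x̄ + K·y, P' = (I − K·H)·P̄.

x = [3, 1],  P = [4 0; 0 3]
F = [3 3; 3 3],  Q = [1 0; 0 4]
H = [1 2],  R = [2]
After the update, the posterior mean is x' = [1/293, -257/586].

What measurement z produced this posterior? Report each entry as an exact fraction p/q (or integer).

z = [-1]

x̄ = F·x = [12, 12]
P̄ = F·P·Fᵀ + Q = [64 63; 63 67]
S = H·P̄·Hᵀ + R = [586]
K = P̄·Hᵀ·S⁻¹ = [95/293; 197/586]
x' − x̄ = [-3515/293, -7289/586] = K·y
y = (KᵀK)⁻¹·Kᵀ·(x' − x̄) = [-37]
z = y + H·x̄ = [-37] + [36] = [-1]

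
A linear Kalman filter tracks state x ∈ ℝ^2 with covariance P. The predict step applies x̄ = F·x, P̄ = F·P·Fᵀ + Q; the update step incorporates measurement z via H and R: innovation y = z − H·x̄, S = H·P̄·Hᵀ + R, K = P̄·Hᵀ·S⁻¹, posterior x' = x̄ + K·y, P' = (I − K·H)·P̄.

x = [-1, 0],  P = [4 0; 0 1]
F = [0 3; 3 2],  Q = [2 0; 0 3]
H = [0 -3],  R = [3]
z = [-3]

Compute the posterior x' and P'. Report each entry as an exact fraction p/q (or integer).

x' = [36/65, 63/65]
P' = [661/65 3/65; 3/65 43/130]

x̄ = F·x = [0, -3]
P̄ = F·P·Fᵀ + Q = [11 6; 6 43]
y = z − H·x̄ = [-12]
S = H·P̄·Hᵀ + R = [390]
K = P̄·Hᵀ·S⁻¹ = [-3/65; -43/130]
x' = x̄ + K·y = [36/65, 63/65]
P' = (I − K·H)·P̄ = [661/65 3/65; 3/65 43/130]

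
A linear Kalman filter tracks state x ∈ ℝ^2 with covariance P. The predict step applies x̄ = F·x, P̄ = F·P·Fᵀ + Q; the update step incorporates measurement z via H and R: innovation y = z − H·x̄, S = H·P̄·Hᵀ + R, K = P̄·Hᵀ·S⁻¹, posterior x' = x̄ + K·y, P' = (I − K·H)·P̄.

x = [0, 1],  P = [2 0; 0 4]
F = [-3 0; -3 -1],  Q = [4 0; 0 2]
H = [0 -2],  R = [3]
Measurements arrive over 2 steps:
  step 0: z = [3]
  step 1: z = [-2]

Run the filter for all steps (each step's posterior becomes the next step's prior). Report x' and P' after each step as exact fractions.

step 0: x̄ = F·x = [0, -1]
step 0: P̄ = F·P·Fᵀ + Q = [22 18; 18 24]
step 0: y = z − H·x̄ = [1]
step 0: S = H·P̄·Hᵀ + R = [99]
step 0: K = P̄·Hᵀ·S⁻¹ = [-4/11; -16/33]
step 0: x' = x̄ + K·y = [-4/11, -49/33]
step 0: P' = (I − K·H)·P̄ = [98/11 6/11; 6/11 8/11]
step 1: x̄ = F·x = [12/11, 85/33]
step 1: P̄ = F·P·Fᵀ + Q = [926/11 900/11; 900/11 948/11]
step 1: y = z − H·x̄ = [104/33]
step 1: S = H·P̄·Hᵀ + R = [3825/11]
step 1: K = P̄·Hᵀ·S⁻¹ = [-8/17; -632/1275]
step 1: x' = x̄ + K·y = [-20/51, 3877/3825]
step 1: P' = (I − K·H)·P̄ = [122/17 12/17; 12/17 316/425]

step 0: x' = [-4/11, -49/33], P' = [98/11 6/11; 6/11 8/11]
step 1: x' = [-20/51, 3877/3825], P' = [122/17 12/17; 12/17 316/425]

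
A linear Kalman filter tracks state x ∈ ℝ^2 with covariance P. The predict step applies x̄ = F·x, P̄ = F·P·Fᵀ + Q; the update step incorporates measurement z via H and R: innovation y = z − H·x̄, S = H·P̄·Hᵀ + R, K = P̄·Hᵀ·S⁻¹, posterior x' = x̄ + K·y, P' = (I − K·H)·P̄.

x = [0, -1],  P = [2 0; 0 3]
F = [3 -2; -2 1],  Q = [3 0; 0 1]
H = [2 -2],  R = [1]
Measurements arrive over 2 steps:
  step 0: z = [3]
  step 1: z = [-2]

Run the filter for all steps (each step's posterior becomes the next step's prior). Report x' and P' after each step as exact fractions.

step 0: x̄ = F·x = [2, -1]
step 0: P̄ = F·P·Fᵀ + Q = [33 -18; -18 12]
step 0: y = z − H·x̄ = [-3]
step 0: S = H·P̄·Hᵀ + R = [325]
step 0: K = P̄·Hᵀ·S⁻¹ = [102/325; -12/65]
step 0: x' = x̄ + K·y = [344/325, -29/65]
step 0: P' = (I − K·H)·P̄ = [321/325 54/65; 54/65 12/13]
step 1: x̄ = F·x = [1322/325, -833/325]
step 1: P̄ = F·P·Fᵀ + Q = [1824/325 -636/325; -636/325 829/325]
step 1: y = z − H·x̄ = [-992/65]
step 1: S = H·P̄·Hᵀ + R = [641/13]
step 1: K = P̄·Hᵀ·S⁻¹ = [984/3205; -586/3205]
step 1: x' = x̄ + K·y = [-9902/16025, 3643/16025]
step 1: P' = (I − K·H)·P̄ = [15456/16025 12996/16025; 12996/16025 14461/16025]

step 0: x' = [344/325, -29/65], P' = [321/325 54/65; 54/65 12/13]
step 1: x' = [-9902/16025, 3643/16025], P' = [15456/16025 12996/16025; 12996/16025 14461/16025]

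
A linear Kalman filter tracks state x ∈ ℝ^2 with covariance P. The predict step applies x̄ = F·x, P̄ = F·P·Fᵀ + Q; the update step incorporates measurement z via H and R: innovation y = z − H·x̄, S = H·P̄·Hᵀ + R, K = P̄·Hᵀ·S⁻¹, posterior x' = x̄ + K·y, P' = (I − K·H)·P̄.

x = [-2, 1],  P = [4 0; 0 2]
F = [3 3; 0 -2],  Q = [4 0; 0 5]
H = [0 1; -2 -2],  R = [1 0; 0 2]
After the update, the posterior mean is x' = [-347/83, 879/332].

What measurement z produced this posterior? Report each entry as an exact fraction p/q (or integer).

x̄ = F·x = [-3, -2]
P̄ = F·P·Fᵀ + Q = [58 -12; -12 13]
S = H·P̄·Hᵀ + R = [14 -2; -2 190]
K = P̄·Hᵀ·S⁻¹ = [-77/83 -41/83; 1233/1328 -1/1328]
x' − x̄ = [-98/83, 1543/332] = K·y
y = (KᵀK)⁻¹·Kᵀ·(x' − x̄) = [5, -7]
z = y + H·x̄ = [5, -7] + [-2, 10] = [3, 3]

z = [3, 3]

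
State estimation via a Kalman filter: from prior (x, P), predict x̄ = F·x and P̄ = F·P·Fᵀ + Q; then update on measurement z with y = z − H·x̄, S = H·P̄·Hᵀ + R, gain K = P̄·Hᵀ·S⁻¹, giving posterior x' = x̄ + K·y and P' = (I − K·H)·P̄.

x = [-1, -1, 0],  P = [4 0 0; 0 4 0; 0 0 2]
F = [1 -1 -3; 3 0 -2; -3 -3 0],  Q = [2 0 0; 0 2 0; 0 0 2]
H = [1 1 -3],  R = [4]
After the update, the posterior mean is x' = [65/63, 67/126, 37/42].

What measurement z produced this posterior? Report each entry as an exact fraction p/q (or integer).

z = [-1]

x̄ = F·x = [0, -3, 6]
P̄ = F·P·Fᵀ + Q = [28 24 0; 24 46 -36; 0 -36 74]
S = H·P̄·Hᵀ + R = [1008]
K = P̄·Hᵀ·S⁻¹ = [13/252; 89/504; -43/168]
x' − x̄ = [65/63, 445/126, -215/42] = K·y
y = (KᵀK)⁻¹·Kᵀ·(x' − x̄) = [20]
z = y + H·x̄ = [20] + [-21] = [-1]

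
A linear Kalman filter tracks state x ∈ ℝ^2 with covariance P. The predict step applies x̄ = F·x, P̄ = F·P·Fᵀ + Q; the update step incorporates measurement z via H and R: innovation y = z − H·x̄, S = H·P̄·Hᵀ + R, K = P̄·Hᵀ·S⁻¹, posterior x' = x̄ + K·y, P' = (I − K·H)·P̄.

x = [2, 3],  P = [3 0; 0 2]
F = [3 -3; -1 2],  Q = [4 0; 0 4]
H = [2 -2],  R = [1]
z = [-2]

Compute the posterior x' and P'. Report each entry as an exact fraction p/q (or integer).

x' = [81/85, 836/425]
P' = [49/17 231/85; 231/85 1191/425]

x̄ = F·x = [-3, 4]
P̄ = F·P·Fᵀ + Q = [49 -21; -21 15]
y = z − H·x̄ = [12]
S = H·P̄·Hᵀ + R = [425]
K = P̄·Hᵀ·S⁻¹ = [28/85; -72/425]
x' = x̄ + K·y = [81/85, 836/425]
P' = (I − K·H)·P̄ = [49/17 231/85; 231/85 1191/425]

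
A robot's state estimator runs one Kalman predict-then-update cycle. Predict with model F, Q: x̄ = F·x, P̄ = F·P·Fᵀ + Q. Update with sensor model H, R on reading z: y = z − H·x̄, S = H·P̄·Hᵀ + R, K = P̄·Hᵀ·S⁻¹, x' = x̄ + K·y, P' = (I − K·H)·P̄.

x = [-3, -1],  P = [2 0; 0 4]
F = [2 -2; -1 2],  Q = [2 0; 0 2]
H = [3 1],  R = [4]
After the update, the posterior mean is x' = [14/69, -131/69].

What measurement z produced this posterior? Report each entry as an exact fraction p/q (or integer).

z = [-1]

x̄ = F·x = [-4, 1]
P̄ = F·P·Fᵀ + Q = [26 -20; -20 20]
S = H·P̄·Hᵀ + R = [138]
K = P̄·Hᵀ·S⁻¹ = [29/69; -20/69]
x' − x̄ = [290/69, -200/69] = K·y
y = (KᵀK)⁻¹·Kᵀ·(x' − x̄) = [10]
z = y + H·x̄ = [10] + [-11] = [-1]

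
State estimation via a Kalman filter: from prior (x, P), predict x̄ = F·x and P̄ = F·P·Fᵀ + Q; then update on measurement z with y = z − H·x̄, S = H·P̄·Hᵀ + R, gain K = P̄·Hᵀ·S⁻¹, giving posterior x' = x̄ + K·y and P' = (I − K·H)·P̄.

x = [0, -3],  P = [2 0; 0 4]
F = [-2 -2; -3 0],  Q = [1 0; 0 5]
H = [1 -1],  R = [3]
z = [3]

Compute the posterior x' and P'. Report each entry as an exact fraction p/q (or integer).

x̄ = F·x = [6, 0]
P̄ = F·P·Fᵀ + Q = [25 12; 12 23]
y = z − H·x̄ = [-3]
S = H·P̄·Hᵀ + R = [27]
K = P̄·Hᵀ·S⁻¹ = [13/27; -11/27]
x' = x̄ + K·y = [41/9, 11/9]
P' = (I − K·H)·P̄ = [506/27 467/27; 467/27 500/27]

x' = [41/9, 11/9]
P' = [506/27 467/27; 467/27 500/27]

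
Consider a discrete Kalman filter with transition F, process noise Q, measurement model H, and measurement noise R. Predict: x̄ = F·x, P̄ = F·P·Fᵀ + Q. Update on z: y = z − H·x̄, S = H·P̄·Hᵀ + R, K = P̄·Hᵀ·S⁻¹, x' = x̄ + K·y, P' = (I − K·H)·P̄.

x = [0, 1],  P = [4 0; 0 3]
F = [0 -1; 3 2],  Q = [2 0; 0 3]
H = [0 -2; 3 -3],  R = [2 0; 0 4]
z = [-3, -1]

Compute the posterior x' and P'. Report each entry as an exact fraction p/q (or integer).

x' = [3863/4966, 6389/4966]
P' = [3743/4966 1947/4966; 1947/4966 2175/4966]

x̄ = F·x = [-1, 2]
P̄ = F·P·Fᵀ + Q = [5 -6; -6 51]
y = z − H·x̄ = [1, 8]
S = H·P̄·Hᵀ + R = [206 342; 342 616]
K = P̄·Hᵀ·S⁻¹ = [-1947/4966 1347/4966; -2175/4966 -171/4966]
x' = x̄ + K·y = [3863/4966, 6389/4966]
P' = (I − K·H)·P̄ = [3743/4966 1947/4966; 1947/4966 2175/4966]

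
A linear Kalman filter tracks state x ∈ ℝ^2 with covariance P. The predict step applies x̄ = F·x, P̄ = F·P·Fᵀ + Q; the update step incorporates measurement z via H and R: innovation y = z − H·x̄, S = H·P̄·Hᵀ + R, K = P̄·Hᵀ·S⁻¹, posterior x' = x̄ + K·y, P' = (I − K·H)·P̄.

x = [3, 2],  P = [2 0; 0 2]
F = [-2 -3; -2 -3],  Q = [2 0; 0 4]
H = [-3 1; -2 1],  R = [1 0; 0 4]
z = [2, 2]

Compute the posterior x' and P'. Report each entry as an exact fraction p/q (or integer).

x̄ = F·x = [-12, -12]
P̄ = F·P·Fᵀ + Q = [28 26; 26 30]
y = z − H·x̄ = [-22, -10]
S = H·P̄·Hᵀ + R = [127 68; 68 42]
K = P̄·Hᵀ·S⁻¹ = [-198/355 67/355; -52/71 47/71]
x' = x̄ + K·y = [-574/355, -178/71]
P' = (I − K·H)·P̄ = [466/355 240/71; 240/71 668/71]

x' = [-574/355, -178/71]
P' = [466/355 240/71; 240/71 668/71]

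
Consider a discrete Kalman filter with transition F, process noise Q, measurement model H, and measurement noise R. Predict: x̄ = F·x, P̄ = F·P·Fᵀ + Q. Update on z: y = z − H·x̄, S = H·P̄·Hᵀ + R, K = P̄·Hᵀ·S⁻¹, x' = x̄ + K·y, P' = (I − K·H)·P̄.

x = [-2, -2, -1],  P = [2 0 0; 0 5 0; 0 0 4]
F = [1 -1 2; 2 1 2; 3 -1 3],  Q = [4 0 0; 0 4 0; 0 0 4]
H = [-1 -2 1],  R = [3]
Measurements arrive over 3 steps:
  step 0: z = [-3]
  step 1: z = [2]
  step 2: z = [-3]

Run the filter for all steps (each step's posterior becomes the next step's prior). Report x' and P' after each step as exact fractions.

step 0: x̄ = F·x = [-2, -8, -7]
step 0: P̄ = F·P·Fᵀ + Q = [27 15 35; 15 33 31; 35 31 63]
step 0: y = z − H·x̄ = [-14]
step 0: S = H·P̄·Hᵀ + R = [91]
step 0: K = P̄·Hᵀ·S⁻¹ = [-22/91; -50/91; -34/91]
step 0: x' = x̄ + K·y = [18/13, -4/13, -23/13]
step 0: P' = (I − K·H)·P̄ = [1973/91 265/91 2437/91; 265/91 503/91 1121/91; 2437/91 1121/91 4577/91]
step 1: x̄ = F·x = [-24/13, -14/13, -11/13]
step 1: P̄ = F·P·Fᵀ + Q = [25882/91 36108/91 49152/91; 36108/91 52107/91 69427/91; 49152/91 69427/91 95367/91]
step 1: y = z − H·x̄ = [-15/13]
step 1: S = H·P̄·Hᵀ + R = [98370/91]
step 1: K = P̄·Hᵀ·S⁻¹ = [-24473/49185; -14179/19674; -92639/98370]
step 1: x' = x̄ + K·y = [-4171/3279, -1609/6558, 1577/6558]
step 1: P' = (I − K·H)·P̄ = [825832/49185 90019/9837 1652603/49185; 90019/9837 219043/19674 575587/19674; 1652603/49185 575587/19674 8783159/98370]
step 2: x̄ = F·x = [-1193/2186, -15139/6558, -9343/3279]
step 2: P̄ = F·P·Fᵀ + Q = [4242411/10930 3751453/6558 2350186/3279; 3751453/6558 16956427/19674 10495432/9837; 2350186/3279 10495432/9837 13222706/9837]
step 2: y = z − H·x̄ = [-11615/2186]
step 2: S = H·P̄·Hᵀ + R = [19343461/10930]
step 2: K = P̄·Hᵀ·S⁻¹ = [-8913301/19343461; -13431305/19343461; -16465240/19343461]
step 2: x' = x̄ + K·y = [36802947/19343461, 80134111/58030383, 97108589/58030383]
step 2: P' = (I − K·H)·P̄ = [239339159/19343461 336562775/58030383 1310923318/58030383; 336562775/58030383 1498658357/174091149 3644359804/174091149; 1310923318/58030383 3644359804/174091149 10776928082/174091149]

step 0: x' = [18/13, -4/13, -23/13], P' = [1973/91 265/91 2437/91; 265/91 503/91 1121/91; 2437/91 1121/91 4577/91]
step 1: x' = [-4171/3279, -1609/6558, 1577/6558], P' = [825832/49185 90019/9837 1652603/49185; 90019/9837 219043/19674 575587/19674; 1652603/49185 575587/19674 8783159/98370]
step 2: x' = [36802947/19343461, 80134111/58030383, 97108589/58030383], P' = [239339159/19343461 336562775/58030383 1310923318/58030383; 336562775/58030383 1498658357/174091149 3644359804/174091149; 1310923318/58030383 3644359804/174091149 10776928082/174091149]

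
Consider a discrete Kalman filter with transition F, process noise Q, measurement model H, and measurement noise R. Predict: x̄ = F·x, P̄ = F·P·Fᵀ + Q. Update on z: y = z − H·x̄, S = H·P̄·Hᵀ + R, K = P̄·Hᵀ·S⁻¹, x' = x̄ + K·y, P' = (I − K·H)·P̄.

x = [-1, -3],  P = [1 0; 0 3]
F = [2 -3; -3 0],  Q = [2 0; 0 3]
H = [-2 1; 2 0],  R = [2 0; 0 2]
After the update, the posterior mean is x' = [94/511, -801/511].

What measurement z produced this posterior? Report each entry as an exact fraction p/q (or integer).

z = [-3, -1]

x̄ = F·x = [7, 3]
P̄ = F·P·Fᵀ + Q = [33 -6; -6 12]
S = H·P̄·Hᵀ + R = [170 -144; -144 134]
K = P̄·Hᵀ·S⁻¹ = [-36/511 213/511; 372/511 354/511]
x' − x̄ = [-3483/511, -2334/511] = K·y
y = (KᵀK)⁻¹·Kᵀ·(x' − x̄) = [8, -15]
z = y + H·x̄ = [8, -15] + [-11, 14] = [-3, -1]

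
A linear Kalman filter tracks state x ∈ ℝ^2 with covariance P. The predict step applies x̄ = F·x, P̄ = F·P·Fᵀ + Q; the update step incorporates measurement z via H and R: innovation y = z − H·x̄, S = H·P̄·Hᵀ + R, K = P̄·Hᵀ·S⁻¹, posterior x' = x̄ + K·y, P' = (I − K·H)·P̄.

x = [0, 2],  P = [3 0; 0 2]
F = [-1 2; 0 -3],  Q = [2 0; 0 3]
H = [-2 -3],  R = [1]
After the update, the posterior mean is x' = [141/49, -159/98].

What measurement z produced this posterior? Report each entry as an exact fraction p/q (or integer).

z = [-1]

x̄ = F·x = [4, -6]
P̄ = F·P·Fᵀ + Q = [13 -12; -12 21]
S = H·P̄·Hᵀ + R = [98]
K = P̄·Hᵀ·S⁻¹ = [5/49; -39/98]
x' − x̄ = [-55/49, 429/98] = K·y
y = (KᵀK)⁻¹·Kᵀ·(x' − x̄) = [-11]
z = y + H·x̄ = [-11] + [10] = [-1]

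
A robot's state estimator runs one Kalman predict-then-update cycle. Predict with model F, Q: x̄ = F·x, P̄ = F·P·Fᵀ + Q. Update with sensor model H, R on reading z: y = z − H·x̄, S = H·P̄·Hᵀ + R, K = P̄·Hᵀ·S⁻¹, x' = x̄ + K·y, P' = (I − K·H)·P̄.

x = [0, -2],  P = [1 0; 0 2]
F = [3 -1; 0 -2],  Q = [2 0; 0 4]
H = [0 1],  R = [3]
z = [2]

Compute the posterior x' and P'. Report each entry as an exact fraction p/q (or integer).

x' = [22/15, 12/5]
P' = [179/15 4/5; 4/5 12/5]

x̄ = F·x = [2, 4]
P̄ = F·P·Fᵀ + Q = [13 4; 4 12]
y = z − H·x̄ = [-2]
S = H·P̄·Hᵀ + R = [15]
K = P̄·Hᵀ·S⁻¹ = [4/15; 4/5]
x' = x̄ + K·y = [22/15, 12/5]
P' = (I − K·H)·P̄ = [179/15 4/5; 4/5 12/5]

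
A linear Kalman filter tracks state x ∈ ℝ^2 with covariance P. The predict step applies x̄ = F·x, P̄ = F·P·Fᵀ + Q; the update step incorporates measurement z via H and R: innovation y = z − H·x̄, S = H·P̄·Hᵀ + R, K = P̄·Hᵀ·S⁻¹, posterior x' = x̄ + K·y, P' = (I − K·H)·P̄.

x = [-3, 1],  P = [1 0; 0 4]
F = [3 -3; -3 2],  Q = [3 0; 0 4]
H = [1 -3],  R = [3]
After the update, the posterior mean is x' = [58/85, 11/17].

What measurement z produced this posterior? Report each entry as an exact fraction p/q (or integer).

z = [-1]

x̄ = F·x = [-12, 11]
P̄ = F·P·Fᵀ + Q = [48 -33; -33 29]
S = H·P̄·Hᵀ + R = [510]
K = P̄·Hᵀ·S⁻¹ = [49/170; -4/17]
x' − x̄ = [1078/85, -176/17] = K·y
y = (KᵀK)⁻¹·Kᵀ·(x' − x̄) = [44]
z = y + H·x̄ = [44] + [-45] = [-1]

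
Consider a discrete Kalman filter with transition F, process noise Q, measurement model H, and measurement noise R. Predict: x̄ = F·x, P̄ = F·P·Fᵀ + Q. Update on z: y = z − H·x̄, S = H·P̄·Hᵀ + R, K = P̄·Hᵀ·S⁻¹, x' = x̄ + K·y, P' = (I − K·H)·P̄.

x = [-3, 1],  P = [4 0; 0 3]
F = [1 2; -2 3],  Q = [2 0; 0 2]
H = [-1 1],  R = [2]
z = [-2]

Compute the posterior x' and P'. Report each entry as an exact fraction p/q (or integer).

x' = [17/15, -1/3]
P' = [746/45 146/9; 146/9 160/9]

x̄ = F·x = [-1, 9]
P̄ = F·P·Fᵀ + Q = [18 10; 10 45]
y = z − H·x̄ = [-12]
S = H·P̄·Hᵀ + R = [45]
K = P̄·Hᵀ·S⁻¹ = [-8/45; 7/9]
x' = x̄ + K·y = [17/15, -1/3]
P' = (I − K·H)·P̄ = [746/45 146/9; 146/9 160/9]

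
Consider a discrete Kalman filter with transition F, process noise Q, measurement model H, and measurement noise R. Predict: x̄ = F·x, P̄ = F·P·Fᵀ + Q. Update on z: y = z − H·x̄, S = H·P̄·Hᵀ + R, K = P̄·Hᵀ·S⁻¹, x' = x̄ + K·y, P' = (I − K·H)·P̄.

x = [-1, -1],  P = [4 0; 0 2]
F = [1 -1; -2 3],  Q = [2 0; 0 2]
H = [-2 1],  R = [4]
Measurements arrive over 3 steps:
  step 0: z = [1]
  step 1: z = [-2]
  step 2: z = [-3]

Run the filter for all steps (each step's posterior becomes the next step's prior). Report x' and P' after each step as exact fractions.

step 0: x' = [-15/32, 0], P' = [31/32 1; 1 4]
step 1: x' = [499/1432, -809/716], P' = [1415/1432 811/716; 811/716 1575/358]
step 2: x' = [21412/33827, -64447/33827], P' = [67095/67654 38805/33827; 38805/33827 150610/33827]

step 0: x̄ = F·x = [0, -1]
step 0: P̄ = F·P·Fᵀ + Q = [8 -14; -14 36]
step 0: y = z − H·x̄ = [2]
step 0: S = H·P̄·Hᵀ + R = [128]
step 0: K = P̄·Hᵀ·S⁻¹ = [-15/64; 1/2]
step 0: x' = x̄ + K·y = [-15/32, 0]
step 0: P' = (I − K·H)·P̄ = [31/32 1; 1 4]
step 1: x̄ = F·x = [-15/32, 15/16]
step 1: P̄ = F·P·Fᵀ + Q = [159/32 -143/16; -143/16 239/8]
step 1: y = z − H·x̄ = [-31/8]
step 1: S = H·P̄·Hᵀ + R = [179/2]
step 1: K = P̄·Hᵀ·S⁻¹ = [-151/716; 191/358]
step 1: x' = x̄ + K·y = [499/1432, -809/716]
step 1: P' = (I − K·H)·P̄ = [1415/1432 811/716; 811/716 1575/358]
step 2: x̄ = F·x = [2117/1432, -1463/358]
step 2: P̄ = F·P·Fᵀ + Q = [7335/1432 -3405/358; -3405/358 5720/179]
step 2: y = z − H·x̄ = [2895/716]
step 2: S = H·P̄·Hᵀ + R = [33827/358]
step 2: K = P̄·Hᵀ·S⁻¹ = [-14145/67654; 18250/33827]
step 2: x' = x̄ + K·y = [21412/33827, -64447/33827]
step 2: P' = (I − K·H)·P̄ = [67095/67654 38805/33827; 38805/33827 150610/33827]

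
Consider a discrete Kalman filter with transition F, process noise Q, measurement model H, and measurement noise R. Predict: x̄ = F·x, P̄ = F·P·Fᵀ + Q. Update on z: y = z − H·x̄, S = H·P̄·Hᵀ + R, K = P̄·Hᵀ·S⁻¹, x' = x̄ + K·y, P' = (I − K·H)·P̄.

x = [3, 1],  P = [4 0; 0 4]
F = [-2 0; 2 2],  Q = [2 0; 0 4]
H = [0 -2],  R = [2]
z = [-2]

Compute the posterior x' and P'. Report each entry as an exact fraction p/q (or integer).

x̄ = F·x = [-6, 8]
P̄ = F·P·Fᵀ + Q = [18 -16; -16 36]
y = z − H·x̄ = [14]
S = H·P̄·Hᵀ + R = [146]
K = P̄·Hᵀ·S⁻¹ = [16/73; -36/73]
x' = x̄ + K·y = [-214/73, 80/73]
P' = (I − K·H)·P̄ = [802/73 -16/73; -16/73 36/73]

x' = [-214/73, 80/73]
P' = [802/73 -16/73; -16/73 36/73]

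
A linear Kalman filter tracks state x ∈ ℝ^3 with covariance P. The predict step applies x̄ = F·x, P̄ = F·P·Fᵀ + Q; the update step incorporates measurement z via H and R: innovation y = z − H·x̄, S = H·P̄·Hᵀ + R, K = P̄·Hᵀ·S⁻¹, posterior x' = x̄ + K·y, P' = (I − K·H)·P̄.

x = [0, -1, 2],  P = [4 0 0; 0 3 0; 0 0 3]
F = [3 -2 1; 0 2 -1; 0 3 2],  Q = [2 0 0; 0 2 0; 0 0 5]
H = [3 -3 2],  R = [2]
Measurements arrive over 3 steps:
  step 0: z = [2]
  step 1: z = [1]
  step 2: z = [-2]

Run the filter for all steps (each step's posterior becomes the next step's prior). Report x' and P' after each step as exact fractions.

step 0: x' = [-116/79, -716/395, 203/395], P' = [947/79 111/79 -1236/79; 111/79 4123/395 5316/395; -1236/79 5316/395 17252/395]
step 1: x' = [-40278/469813, -1907697/469813, -2565511/469813], P' = [8851668/469813 8724206/469813 -238198/469813; 8724206/469813 14715258/469813 8966038/469813; -238198/469813 8966038/469813 14080563/469813]
step 2: x' = [785746829/310512701, 12927065/18265453, -1166308689/310512701], P' = [7634031171/310512701 609069689/18265453 4081592570/310512701; 609069689/18265453 1152696411/18265453 817560344/18265453; 4081592570/310512701 817560344/18265453 14932444631/310512701]

step 0: x̄ = F·x = [4, -4, 1]
step 0: P̄ = F·P·Fᵀ + Q = [53 -15 -12; -15 17 12; -12 12 44]
step 0: y = z − H·x̄ = [-24]
step 0: S = H·P̄·Hᵀ + R = [790]
step 0: K = P̄·Hᵀ·S⁻¹ = [18/79; -36/395; 8/395]
step 0: x' = x̄ + K·y = [-116/79, -716/395, 203/395]
step 0: P' = (I − K·H)·P̄ = [947/79 111/79 -1236/79; 111/79 4123/395 5316/395; -1236/79 5316/395 17252/395]
step 1: x̄ = F·x = [-21/79, -327/79, -1742/395]
step 1: P̄ = F·P·Fᵀ + Q = [2429/79 1878/79 -5527/79; 1878/79 2654/79 -890/79; -5527/79 -890/79 171882/395]
step 1: y = z − H·x̄ = [-9/5]
step 1: S = H·P̄·Hᵀ + R = [5947/5]
step 1: K = P̄·Hᵀ·S⁻¹ = [-595/5947; -260/5947; 3471/5947]
step 1: x' = x̄ + K·y = [-40278/469813, -1907697/469813, -2565511/469813]
step 1: P' = (I − K·H)·P̄ = [8851668/469813 8724206/469813 -238198/469813; 8724206/469813 14715258/469813 8966038/469813; -238198/469813 8966038/469813 14080563/469813]
step 2: x̄ = F·x = [1129049/469813, -1249883/469813, -10854113/469813]
step 2: P̄ = F·P·Fᵀ + Q = [11562421/469813 15982387/469813 7992206/469813; 15982387/469813 38017069/469813 69096460/469813; 7992206/469813 69096460/469813 298701095/469813]
step 2: y = z − H·x̄ = [13631804/469813]
step 2: S = H·P̄·Hᵀ + R = [621025402/469813]
step 2: K = P̄·Hᵀ·S⁻¹ = [1362257/310512701; 2120261/18265453; 207044714/310512701]
step 2: x' = x̄ + K·y = [785746829/310512701, 12927065/18265453, -1166308689/310512701]
step 2: P' = (I − K·H)·P̄ = [7634031171/310512701 609069689/18265453 4081592570/310512701; 609069689/18265453 1152696411/18265453 817560344/18265453; 4081592570/310512701 817560344/18265453 14932444631/310512701]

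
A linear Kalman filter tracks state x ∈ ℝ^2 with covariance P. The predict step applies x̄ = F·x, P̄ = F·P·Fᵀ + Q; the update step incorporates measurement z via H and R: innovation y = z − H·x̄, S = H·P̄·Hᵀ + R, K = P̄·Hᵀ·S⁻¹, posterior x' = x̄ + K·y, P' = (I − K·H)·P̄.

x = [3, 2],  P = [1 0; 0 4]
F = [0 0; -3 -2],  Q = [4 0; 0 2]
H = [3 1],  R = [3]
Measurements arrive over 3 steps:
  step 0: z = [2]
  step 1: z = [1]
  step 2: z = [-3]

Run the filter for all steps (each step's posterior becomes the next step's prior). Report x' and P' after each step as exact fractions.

step 0: x' = [30/11, -151/22], P' = [20/11 -54/11; -54/11 351/22]
step 1: x' = [-120/137, 527/137], P' = [1156/685 -3072/685; -3072/685 9984/685]
step 2: x' = [16980/41561, -13836/3197], P' = [67604/41561 -13704/3197; -13704/3197 44538/3197]

step 0: x̄ = F·x = [0, -13]
step 0: P̄ = F·P·Fᵀ + Q = [4 0; 0 27]
step 0: y = z − H·x̄ = [15]
step 0: S = H·P̄·Hᵀ + R = [66]
step 0: K = P̄·Hᵀ·S⁻¹ = [2/11; 9/22]
step 0: x' = x̄ + K·y = [30/11, -151/22]
step 0: P' = (I − K·H)·P̄ = [20/11 -54/11; -54/11 351/22]
step 1: x̄ = F·x = [0, 61/11]
step 1: P̄ = F·P·Fᵀ + Q = [4 0; 0 256/11]
step 1: y = z − H·x̄ = [-50/11]
step 1: S = H·P̄·Hᵀ + R = [685/11]
step 1: K = P̄·Hᵀ·S⁻¹ = [132/685; 256/685]
step 1: x' = x̄ + K·y = [-120/137, 527/137]
step 1: P' = (I − K·H)·P̄ = [1156/685 -3072/685; -3072/685 9984/685]
step 2: x̄ = F·x = [0, -694/137]
step 2: P̄ = F·P·Fᵀ + Q = [4 0; 0 14846/685]
step 2: y = z − H·x̄ = [283/137]
step 2: S = H·P̄·Hᵀ + R = [41561/685]
step 2: K = P̄·Hᵀ·S⁻¹ = [8220/41561; 1142/3197]
step 2: x' = x̄ + K·y = [16980/41561, -13836/3197]
step 2: P' = (I − K·H)·P̄ = [67604/41561 -13704/3197; -13704/3197 44538/3197]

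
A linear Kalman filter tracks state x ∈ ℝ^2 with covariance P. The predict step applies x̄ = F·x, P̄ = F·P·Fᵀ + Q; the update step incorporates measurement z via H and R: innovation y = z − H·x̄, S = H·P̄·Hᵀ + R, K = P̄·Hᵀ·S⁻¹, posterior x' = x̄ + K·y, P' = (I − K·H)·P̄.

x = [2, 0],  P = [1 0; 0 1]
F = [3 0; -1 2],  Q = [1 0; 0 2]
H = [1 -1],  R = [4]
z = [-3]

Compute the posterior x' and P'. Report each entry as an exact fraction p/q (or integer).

x' = [19/27, 56/27]
P' = [101/27 49/27; 49/27 89/27]

x̄ = F·x = [6, -2]
P̄ = F·P·Fᵀ + Q = [10 -3; -3 7]
y = z − H·x̄ = [-11]
S = H·P̄·Hᵀ + R = [27]
K = P̄·Hᵀ·S⁻¹ = [13/27; -10/27]
x' = x̄ + K·y = [19/27, 56/27]
P' = (I − K·H)·P̄ = [101/27 49/27; 49/27 89/27]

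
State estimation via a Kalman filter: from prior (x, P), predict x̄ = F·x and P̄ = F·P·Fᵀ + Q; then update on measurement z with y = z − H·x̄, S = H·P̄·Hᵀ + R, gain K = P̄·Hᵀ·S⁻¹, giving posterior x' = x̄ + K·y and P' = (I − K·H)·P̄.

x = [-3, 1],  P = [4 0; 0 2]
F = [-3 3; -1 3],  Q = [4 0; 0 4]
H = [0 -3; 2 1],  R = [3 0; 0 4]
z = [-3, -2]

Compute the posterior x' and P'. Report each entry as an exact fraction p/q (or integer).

x' = [-4544/3995, 3574/3995]
P' = [4068/3995 -548/3995; -548/3995 1268/3995]

x̄ = F·x = [12, 6]
P̄ = F·P·Fᵀ + Q = [58 30; 30 26]
y = z − H·x̄ = [15, -32]
S = H·P̄·Hᵀ + R = [237 -258; -258 382]
K = P̄·Hᵀ·S⁻¹ = [548/3995 1897/3995; -1268/3995 43/3995]
x' = x̄ + K·y = [-4544/3995, 3574/3995]
P' = (I − K·H)·P̄ = [4068/3995 -548/3995; -548/3995 1268/3995]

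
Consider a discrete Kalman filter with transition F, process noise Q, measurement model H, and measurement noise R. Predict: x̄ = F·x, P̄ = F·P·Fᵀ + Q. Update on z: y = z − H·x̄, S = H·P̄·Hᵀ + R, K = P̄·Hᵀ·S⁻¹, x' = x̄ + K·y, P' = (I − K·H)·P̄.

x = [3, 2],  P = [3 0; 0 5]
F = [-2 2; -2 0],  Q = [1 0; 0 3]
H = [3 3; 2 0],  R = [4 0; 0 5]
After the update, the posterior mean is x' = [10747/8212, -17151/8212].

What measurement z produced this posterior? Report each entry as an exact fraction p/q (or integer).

z = [-2, 2]

x̄ = F·x = [-2, -6]
P̄ = F·P·Fᵀ + Q = [33 12; 12 15]
S = H·P̄·Hᵀ + R = [652 270; 270 137]
K = P̄·Hᵀ·S⁻¹ = [675/16424 3291/8212; 4617/16424 -3111/8212]
x' − x̄ = [27171/8212, 32121/8212] = K·y
y = (KᵀK)⁻¹·Kᵀ·(x' − x̄) = [22, 6]
z = y + H·x̄ = [22, 6] + [-24, -4] = [-2, 2]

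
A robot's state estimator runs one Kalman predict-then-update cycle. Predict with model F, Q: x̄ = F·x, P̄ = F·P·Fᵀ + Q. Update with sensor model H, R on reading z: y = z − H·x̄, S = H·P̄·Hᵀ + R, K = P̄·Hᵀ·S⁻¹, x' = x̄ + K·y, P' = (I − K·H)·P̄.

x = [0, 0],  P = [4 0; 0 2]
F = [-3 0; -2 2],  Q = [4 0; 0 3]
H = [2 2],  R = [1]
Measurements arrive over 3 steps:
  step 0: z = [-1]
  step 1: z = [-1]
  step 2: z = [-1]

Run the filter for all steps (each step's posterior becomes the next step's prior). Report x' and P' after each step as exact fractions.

step 0: x̄ = F·x = [0, 0]
step 0: P̄ = F·P·Fᵀ + Q = [40 24; 24 27]
step 0: y = z − H·x̄ = [-1]
step 0: S = H·P̄·Hᵀ + R = [461]
step 0: K = P̄·Hᵀ·S⁻¹ = [128/461; 102/461]
step 0: x' = x̄ + K·y = [-128/461, -102/461]
step 0: P' = (I − K·H)·P̄ = [2056/461 -1992/461; -1992/461 2043/461]
step 1: x̄ = F·x = [384/461, 52/461]
step 1: P̄ = F·P·Fᵀ + Q = [20348/461 24288/461; 24288/461 33715/461]
step 1: y = z − H·x̄ = [-1333/461]
step 1: S = H·P̄·Hᵀ + R = [411017/461]
step 1: K = P̄·Hᵀ·S⁻¹ = [89272/411017; 116006/411017]
step 1: x' = x̄ + K·y = [84232/411017, -289074/411017]
step 1: P' = (I − K·H)·P̄ = [854412/411017 -809776/411017; -809776/411017 867779/411017]
step 2: x̄ = F·x = [-252696/411017, -746612/411017]
step 2: P̄ = F·P·Fᵀ + Q = [9333776/411017 9985128/411017; 9985128/411017 14600023/411017]
step 2: y = z − H·x̄ = [1587599/411017]
step 2: S = H·P̄·Hᵀ + R = [176027237/411017]
step 2: K = P̄·Hᵀ·S⁻¹ = [38637808/176027237; 49170302/176027237]
step 2: x' = x̄ + K·y = [41020120/176027237, -129827538/176027237]
step 2: P' = (I − K·H)·P̄ = [365236944/176027237 -345918040/176027237; -345918040/176027237 370503191/176027237]

step 0: x' = [-128/461, -102/461], P' = [2056/461 -1992/461; -1992/461 2043/461]
step 1: x' = [84232/411017, -289074/411017], P' = [854412/411017 -809776/411017; -809776/411017 867779/411017]
step 2: x' = [41020120/176027237, -129827538/176027237], P' = [365236944/176027237 -345918040/176027237; -345918040/176027237 370503191/176027237]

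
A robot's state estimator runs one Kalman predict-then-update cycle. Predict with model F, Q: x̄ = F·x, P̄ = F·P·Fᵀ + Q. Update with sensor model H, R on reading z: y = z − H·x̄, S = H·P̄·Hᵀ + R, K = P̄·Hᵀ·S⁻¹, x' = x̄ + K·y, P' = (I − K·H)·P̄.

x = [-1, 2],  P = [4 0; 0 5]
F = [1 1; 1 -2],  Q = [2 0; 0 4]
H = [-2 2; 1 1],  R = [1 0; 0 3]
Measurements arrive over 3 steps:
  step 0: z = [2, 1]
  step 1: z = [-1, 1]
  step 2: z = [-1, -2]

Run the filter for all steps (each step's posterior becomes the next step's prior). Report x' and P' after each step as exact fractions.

step 0: x' = [-761/4994, 2054/2497], P' = [3569/4994 1487/2497; 1487/2497 1810/2497]
step 1: x' = [1215047/2595874, -176749/2595874], P' = [1527325/2595874 1213715/2595874; 1213715/2595874 1536337/2595874]
step 2: x' = [-375360389/1201301543, -965158106/1201301543], P' = [700183988/1201301543 557068204/1201301543; 557068204/1201301543 707739395/1201301543]

step 0: x̄ = F·x = [1, -5]
step 0: P̄ = F·P·Fᵀ + Q = [11 -6; -6 28]
step 0: y = z − H·x̄ = [14, 5]
step 0: S = H·P̄·Hᵀ + R = [205 34; 34 30]
step 0: K = P̄·Hᵀ·S⁻¹ = [-595/2497 2181/4994; 646/2497 1099/2497]
step 0: x' = x̄ + K·y = [-761/4994, 2054/2497]
step 0: P' = (I − K·H)·P̄ = [3569/4994 1487/2497; 1487/2497 1810/2497]
step 1: x̄ = F·x = [3347/4994, -8977/4994]
step 1: P̄ = F·P·Fᵀ + Q = [23125/4994 -6645/4994; -6645/4994 26129/4994]
step 1: y = z − H·x̄ = [9827/2497, 5312/2497]
step 1: S = H·P̄·Hᵀ + R = [127585/2497 3004/2497; 3004/2497 25473/2497]
step 1: K = P̄·Hᵀ·S⁻¹ = [-313610/1297937 456840/1297937; 322622/1297937 458342/1297937]
step 1: x' = x̄ + K·y = [1215047/2595874, -176749/2595874]
step 1: P' = (I − K·H)·P̄ = [1527325/2595874 1213715/2595874; 1213715/2595874 1536337/2595874]
step 2: x̄ = F·x = [519149/1297937, 1568545/2595874]
step 2: P̄ = F·P·Fᵀ + Q = [5341420/1297937 -1379532/1297937; -1379532/1297937 13201309/2595874]
step 2: y = z − H·x̄ = [-1828184/1297937, -7798591/2595874]
step 2: S = H·P̄·Hᵀ + R = [60102491/1297937 2518469/1297937; 2518469/1297937 26153643/2595874]
step 2: K = P̄·Hᵀ·S⁻¹ = [-286231568/1201301543 22057056/63226397; 301342382/1201301543 22189607/63226397]
step 2: x' = x̄ + K·y = [-375360389/1201301543, -965158106/1201301543]
step 2: P' = (I − K·H)·P̄ = [700183988/1201301543 557068204/1201301543; 557068204/1201301543 707739395/1201301543]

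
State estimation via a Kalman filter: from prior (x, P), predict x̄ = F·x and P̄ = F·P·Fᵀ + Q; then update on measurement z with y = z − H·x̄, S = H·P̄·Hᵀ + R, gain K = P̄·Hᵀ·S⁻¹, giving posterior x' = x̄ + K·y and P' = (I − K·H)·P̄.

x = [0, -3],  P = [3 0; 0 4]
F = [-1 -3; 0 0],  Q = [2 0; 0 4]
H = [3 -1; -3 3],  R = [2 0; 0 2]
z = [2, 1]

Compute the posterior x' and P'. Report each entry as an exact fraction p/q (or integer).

x̄ = F·x = [9, 0]
P̄ = F·P·Fᵀ + Q = [41 0; 0 4]
y = z − H·x̄ = [-25, 28]
S = H·P̄·Hᵀ + R = [375 -381; -381 407]
K = P̄·Hᵀ·S⁻¹ = [533/1244 123/1244; 368/933 124/311]
x' = x̄ + K·y = [1315/1244, 1216/933]
P' = (I − K·H)·P̄ = [287/622 164/311; 164/311 740/933]

x' = [1315/1244, 1216/933]
P' = [287/622 164/311; 164/311 740/933]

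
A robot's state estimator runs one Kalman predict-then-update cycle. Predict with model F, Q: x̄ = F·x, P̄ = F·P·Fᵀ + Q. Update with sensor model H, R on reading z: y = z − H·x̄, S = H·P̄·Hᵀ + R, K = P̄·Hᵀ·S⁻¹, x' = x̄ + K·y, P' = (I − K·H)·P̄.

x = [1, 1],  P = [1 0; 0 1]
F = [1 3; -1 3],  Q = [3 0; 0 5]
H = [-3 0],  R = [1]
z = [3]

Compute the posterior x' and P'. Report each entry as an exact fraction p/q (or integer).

x' = [-113/118, -62/59]
P' = [13/118 4/59; 4/59 597/59]

x̄ = F·x = [4, 2]
P̄ = F·P·Fᵀ + Q = [13 8; 8 15]
y = z − H·x̄ = [15]
S = H·P̄·Hᵀ + R = [118]
K = P̄·Hᵀ·S⁻¹ = [-39/118; -12/59]
x' = x̄ + K·y = [-113/118, -62/59]
P' = (I − K·H)·P̄ = [13/118 4/59; 4/59 597/59]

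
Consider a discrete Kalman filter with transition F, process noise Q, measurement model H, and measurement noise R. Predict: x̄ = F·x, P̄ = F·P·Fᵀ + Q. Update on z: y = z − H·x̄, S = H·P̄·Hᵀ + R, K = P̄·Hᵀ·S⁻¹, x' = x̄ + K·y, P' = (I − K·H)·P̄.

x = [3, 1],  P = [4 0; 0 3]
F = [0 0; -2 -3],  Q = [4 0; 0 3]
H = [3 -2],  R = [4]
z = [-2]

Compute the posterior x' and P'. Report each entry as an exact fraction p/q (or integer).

x̄ = F·x = [0, -9]
P̄ = F·P·Fᵀ + Q = [4 0; 0 46]
y = z − H·x̄ = [-20]
S = H·P̄·Hᵀ + R = [224]
K = P̄·Hᵀ·S⁻¹ = [3/56; -23/56]
x' = x̄ + K·y = [-15/14, -11/14]
P' = (I − K·H)·P̄ = [47/14 69/14; 69/14 115/14]

x' = [-15/14, -11/14]
P' = [47/14 69/14; 69/14 115/14]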